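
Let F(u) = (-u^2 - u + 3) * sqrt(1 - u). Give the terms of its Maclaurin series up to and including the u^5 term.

Shift and add copies of the series according to the polynomial's terms.
[u^0] = 3;  [u^1] = -5/2;  [u^2] = -7/8;  [u^3] = 7/16;  [u^4] = 9/128;  [u^5] = 5/256.

5*u^5/256 + 9*u^4/128 + 7*u^3/16 - 7*u^2/8 - 5*u/2 + 3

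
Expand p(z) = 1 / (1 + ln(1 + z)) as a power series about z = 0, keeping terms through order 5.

-347*z^5/60 + 11*z^4/3 - 7*z^3/3 + 3*z^2/2 - z + 1

Expand as Σ (-1)^k u^k with u equal to the inner function's series.
p(0) = 1
p′(0) = -1
p′′(0) = 3
p′′′(0) = -14
p^(4)(0) = 88
p^(5)(0) = -694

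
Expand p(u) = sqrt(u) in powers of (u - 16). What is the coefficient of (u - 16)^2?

-1/512

p(16) = 4
p′(16) = 1/8
p′′(16) = -1/256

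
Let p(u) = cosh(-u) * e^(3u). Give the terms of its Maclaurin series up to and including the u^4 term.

17*u^4/3 + 6*u^3 + 5*u^2 + 3*u + 1

Expand each factor separately, then convolve coefficients.
p(0) = 1
p′(0) = 3
p′′(0) = 10
p′′′(0) = 36
p^(4)(0) = 136
Then c_k = p^(k)(0)/k! gives each Taylor coefficient.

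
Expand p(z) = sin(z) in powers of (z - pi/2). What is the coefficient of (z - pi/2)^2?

[(z - pi/2)^0] = 1;  [(z - pi/2)^1] = 0;  [(z - pi/2)^2] = -1/2.
So c_2 = p′′(pi/2)/2! = -1/2.

-1/2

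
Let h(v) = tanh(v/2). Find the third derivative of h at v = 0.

-1/4

From the series, [v^3] h = -1/24; multiply by 3! = 6 to get -1/4.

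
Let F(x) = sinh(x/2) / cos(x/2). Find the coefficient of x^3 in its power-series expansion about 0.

Invert the denominator's series and multiply.
F(0) = 0
F′(0) = 1/2
F′′(0) = 0
F′′′(0) = 1/2
Dividing each by k! gives the coefficients c_0, ..., c_3.

1/12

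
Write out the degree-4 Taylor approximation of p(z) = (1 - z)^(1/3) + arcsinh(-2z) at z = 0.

-10*z^4/243 + 103*z^3/81 - z^2/9 - 7*z/3 + 1

Expand each term separately and add.
p(0) = 1
p′(0) = -7/3
p′′(0) = -2/9
p′′′(0) = 206/27
p^(4)(0) = -80/81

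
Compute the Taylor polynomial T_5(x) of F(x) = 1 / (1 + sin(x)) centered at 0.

-61*x^5/120 + 2*x^4/3 - 5*x^3/6 + x^2 - x + 1

Expand as Σ (-1)^k u^k with u equal to the inner function's series.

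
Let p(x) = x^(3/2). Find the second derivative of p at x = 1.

From the series, [(x - 1)^2] p = 3/8; multiply by 2! = 2 to get 3/4.

3/4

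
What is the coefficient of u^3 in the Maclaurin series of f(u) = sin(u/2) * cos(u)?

Multiply the two series term by term and collect like powers.

-13/48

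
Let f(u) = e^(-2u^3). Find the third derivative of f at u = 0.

The coefficient of u^3 in the expansion is -2, so f′′′(0) = 3! * (-2) = -12.

-12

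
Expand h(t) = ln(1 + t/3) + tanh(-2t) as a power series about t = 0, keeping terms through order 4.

-t^4/324 + 217*t^3/81 - t^2/18 - 5*t/3

Add the two expansions coefficient-wise.
[t^0] = 0;  [t^1] = -5/3;  [t^2] = -1/18;  [t^3] = 217/81;  [t^4] = -1/324.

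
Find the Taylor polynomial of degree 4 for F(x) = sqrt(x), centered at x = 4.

-5*(x - 4)^4/16384 + (x - 4)^3/512 - (x - 4)^2/64 + (x - 4)/4 + 2

F(4) = 2
F′(4) = 1/4
F′′(4) = -1/32
F′′′(4) = 3/256
F^(4)(4) = -15/2048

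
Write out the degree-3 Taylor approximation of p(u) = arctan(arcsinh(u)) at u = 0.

-u^3/2 + u

Compose series: expand the inner function first, then feed it into the outer expansion.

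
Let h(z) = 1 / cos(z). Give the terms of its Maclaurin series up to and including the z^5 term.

5*z^4/24 + z^2/2 + 1

Write the quotient as an unknown series and match coefficients against numerator = denominator · series.
h(0) = 1
h′(0) = 0
h′′(0) = 1
h′′′(0) = 0
h^(4)(0) = 5
h^(5)(0) = 0
The Taylor polynomial is Σ h^(k)(0)/k! · z^k.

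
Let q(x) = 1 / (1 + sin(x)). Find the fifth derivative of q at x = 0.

-61

Write 1/(1+u) = 1 - u + u^2 - u^3 + ... and substitute the series for u.
From the series, [x^5] q = -61/120; multiply by 5! = 120 to get -61.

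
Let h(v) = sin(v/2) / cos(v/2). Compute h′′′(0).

1/4

Write the quotient as an unknown series and match coefficients against numerator = denominator · series.
The coefficient of v^3 in the expansion is 1/24, so h′′′(0) = 3! * (1/24) = 1/4.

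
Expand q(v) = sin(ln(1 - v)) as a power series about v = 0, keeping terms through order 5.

Substitute the inner expansion into the outer series and collect powers.

v^5/12 - v^3/6 - v^2/2 - v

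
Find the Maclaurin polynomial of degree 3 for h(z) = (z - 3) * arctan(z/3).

Distribute the polynomial across the series and collect like powers.
[z^0] = 0;  [z^1] = -1;  [z^2] = 1/3;  [z^3] = 1/27.

z^3/27 + z^2/3 - z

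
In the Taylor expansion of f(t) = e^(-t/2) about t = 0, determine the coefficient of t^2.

f(0) = 1
f′(0) = -1/2
f′′(0) = 1/4

1/8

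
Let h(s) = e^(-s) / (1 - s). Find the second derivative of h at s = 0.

1

Expand each factor separately, then convolve coefficients.
From the series, [s^2] h = 1/2; multiply by 2! = 2 to get 1.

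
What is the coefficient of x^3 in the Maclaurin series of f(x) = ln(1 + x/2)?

[x^0] = 0;  [x^1] = 1/2;  [x^2] = -1/8;  [x^3] = 1/24.

1/24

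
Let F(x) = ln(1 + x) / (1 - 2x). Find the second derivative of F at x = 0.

3

Expand each factor separately, then convolve coefficients.
The coefficient of x^2 in the expansion is 3/2, so F′′(0) = 2! * (3/2) = 3.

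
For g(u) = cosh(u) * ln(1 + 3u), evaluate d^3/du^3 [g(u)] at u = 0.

63

Multiply the two series term by term and collect like powers.
The coefficient of u^3 in the expansion is 21/2, so g′′′(0) = 3! * (21/2) = 63.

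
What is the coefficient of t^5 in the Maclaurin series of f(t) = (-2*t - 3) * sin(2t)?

-4/5

Shift and add copies of the series according to the polynomial's terms.
f(0) = 0
f′(0) = -6
f′′(0) = -8
f′′′(0) = 24
f^(4)(0) = 64
f^(5)(0) = -96
So c_5 = f^(5)(0)/5! = -4/5.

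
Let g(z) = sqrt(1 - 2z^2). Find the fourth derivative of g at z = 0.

Use the known series and substitute for the argument.
From the series, [z^4] g = -1/2; multiply by 4! = 24 to get -12.

-12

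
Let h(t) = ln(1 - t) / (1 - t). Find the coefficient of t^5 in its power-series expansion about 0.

Expand 1/(denominator) as a geometric series and multiply by the numerator's series.
h(0) = 0
h′(0) = -1
h′′(0) = -3
h′′′(0) = -11
h^(4)(0) = -50
h^(5)(0) = -274
So c_5 = h^(5)(0)/5! = -137/60.

-137/60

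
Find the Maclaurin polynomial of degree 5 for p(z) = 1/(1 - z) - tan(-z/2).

241*z^5/240 + z^4 + 25*z^3/24 + z^2 + 3*z/2 + 1

Add the two expansions coefficient-wise.
p(0) = 1
p′(0) = 3/2
p′′(0) = 2
p′′′(0) = 25/4
p^(4)(0) = 24
p^(5)(0) = 241/2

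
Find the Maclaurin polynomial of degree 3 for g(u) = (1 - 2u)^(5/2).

g(0) = 1
g′(0) = -5
g′′(0) = 15
g′′′(0) = -15

-5*u^3/2 + 15*u^2/2 - 5*u + 1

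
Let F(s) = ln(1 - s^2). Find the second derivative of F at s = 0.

-2

The coefficient of s^2 in the expansion is -1, so F′′(0) = 2! * (-1) = -2.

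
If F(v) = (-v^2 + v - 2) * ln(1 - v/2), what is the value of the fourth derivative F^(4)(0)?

11/4

Shift and add copies of the series according to the polynomial's terms.
The coefficient of v^4 in the expansion is 11/96, so F^(4)(0) = 4! * (11/96) = 11/4.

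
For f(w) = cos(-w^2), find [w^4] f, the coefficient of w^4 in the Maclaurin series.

-1/2

f(0) = 1
f′(0) = 0
f′′(0) = 0
f′′′(0) = 0
f^(4)(0) = -12
Dividing each by k! gives the coefficients c_0, ..., c_4.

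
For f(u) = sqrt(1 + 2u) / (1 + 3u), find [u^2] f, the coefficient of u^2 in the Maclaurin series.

11/2

Multiply the two series term by term and collect like powers.
So c_2 = f′′(0)/2! = 11/2.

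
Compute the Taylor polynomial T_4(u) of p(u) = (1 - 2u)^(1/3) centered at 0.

-160*u^4/243 - 40*u^3/81 - 4*u^2/9 - 2*u/3 + 1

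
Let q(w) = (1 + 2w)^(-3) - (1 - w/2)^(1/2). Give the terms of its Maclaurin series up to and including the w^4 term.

Expand each term separately and add.
[w^0] = 0;  [w^1] = -23/4;  [w^2] = 769/32;  [w^3] = -10239/128;  [w^4] = 491525/2048.

491525*w^4/2048 - 10239*w^3/128 + 769*w^2/32 - 23*w/4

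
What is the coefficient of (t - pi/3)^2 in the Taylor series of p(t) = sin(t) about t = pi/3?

-sqrt(3)/4

Differentiate repeatedly and evaluate at the center.
p(pi/3) = sqrt(3)/2
p′(pi/3) = 1/2
p′′(pi/3) = -sqrt(3)/2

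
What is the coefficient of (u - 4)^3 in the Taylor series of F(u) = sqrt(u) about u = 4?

1/512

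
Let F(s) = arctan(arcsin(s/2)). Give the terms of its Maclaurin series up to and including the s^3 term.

-s^3/48 + s/2

Substitute the inner expansion into the outer series and collect powers.
F(0) = 0
F′(0) = 1/2
F′′(0) = 0
F′′′(0) = -1/8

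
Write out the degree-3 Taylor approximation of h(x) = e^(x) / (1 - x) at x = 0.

8*x^3/3 + 5*x^2/2 + 2*x + 1

Take the Cauchy product of the two expansions.
h(0) = 1
h′(0) = 2
h′′(0) = 5
h′′′(0) = 16
Then c_k = h^(k)(0)/k! gives each Taylor coefficient.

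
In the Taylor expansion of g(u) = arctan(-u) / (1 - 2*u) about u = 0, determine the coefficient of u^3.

-11/3

Expand 1/(denominator) as a geometric series and multiply by the numerator's series.
[u^0] = 0;  [u^1] = -1;  [u^2] = -2;  [u^3] = -11/3.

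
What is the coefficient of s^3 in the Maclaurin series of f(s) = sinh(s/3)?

1/162

Use the known series and substitute for the argument.
[s^0] = 0;  [s^1] = 1/3;  [s^2] = 0;  [s^3] = 1/162.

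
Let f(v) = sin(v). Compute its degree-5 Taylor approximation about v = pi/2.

(v - pi/2)^4/24 - (v - pi/2)^2/2 + 1

[(v - pi/2)^0] = 1;  [(v - pi/2)^1] = 0;  [(v - pi/2)^2] = -1/2;  [(v - pi/2)^3] = 0;  [(v - pi/2)^4] = 1/24;  [(v - pi/2)^5] = 0.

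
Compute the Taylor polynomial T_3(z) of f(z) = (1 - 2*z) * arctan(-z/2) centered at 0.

z^3/24 + z^2 - z/2

Shift and add copies of the series according to the polynomial's terms.
f(0) = 0
f′(0) = -1/2
f′′(0) = 2
f′′′(0) = 1/4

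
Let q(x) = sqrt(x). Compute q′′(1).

-1/4

The coefficient of (x - 1)^2 in the expansion is -1/8, so q′′(1) = 2! * (-1/8) = -1/4.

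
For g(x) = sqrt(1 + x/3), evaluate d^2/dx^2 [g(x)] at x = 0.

-1/36

From the series, [x^2] g = -1/72; multiply by 2! = 2 to get -1/36.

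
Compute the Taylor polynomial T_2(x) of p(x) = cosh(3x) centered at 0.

9*x^2/2 + 1

p(0) = 1
p′(0) = 0
p′′(0) = 9
Then c_k = p^(k)(0)/k! gives each Taylor coefficient.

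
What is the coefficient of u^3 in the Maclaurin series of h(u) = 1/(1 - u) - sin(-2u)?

-1/3

Add the two expansions coefficient-wise.
[u^0] = 1;  [u^1] = 3;  [u^2] = 1;  [u^3] = -1/3.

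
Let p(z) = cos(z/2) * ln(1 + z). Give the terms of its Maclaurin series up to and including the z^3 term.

Write out both Maclaurin series and multiply, keeping only the needed powers.
p(0) = 0
p′(0) = 1
p′′(0) = -1
p′′′(0) = 5/4
The Taylor polynomial is Σ p^(k)(0)/k! · z^k.

5*z^3/24 - z^2/2 + z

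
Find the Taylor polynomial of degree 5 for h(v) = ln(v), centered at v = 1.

h(1) = 0
h′(1) = 1
h′′(1) = -1
h′′′(1) = 2
h^(4)(1) = -6
h^(5)(1) = 24

(v - 1)^5/5 - (v - 1)^4/4 + (v - 1)^3/3 - (v - 1)^2/2 + (v - 1)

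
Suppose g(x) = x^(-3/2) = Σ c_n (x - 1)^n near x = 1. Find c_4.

[(x - 1)^0] = 1;  [(x - 1)^1] = -3/2;  [(x - 1)^2] = 15/8;  [(x - 1)^3] = -35/16;  [(x - 1)^4] = 315/128.
So c_4 = g^(4)(1)/4! = 315/128.

315/128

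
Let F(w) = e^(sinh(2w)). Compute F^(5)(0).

384

Plug the Maclaurin series of the inner function into that of the outer and collect terms.
The coefficient of w^5 in the expansion is 16/5, so F^(5)(0) = 5! * (16/5) = 384.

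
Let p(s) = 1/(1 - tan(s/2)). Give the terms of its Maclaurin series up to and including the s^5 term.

Substitute the inner expansion into the outer series and collect powers.
p(0) = 1
p′(0) = 1/2
p′′(0) = 1/2
p′′′(0) = 1
p^(4)(0) = 5/2
p^(5)(0) = 8

s^5/15 + 5*s^4/48 + s^3/6 + s^2/4 + s/2 + 1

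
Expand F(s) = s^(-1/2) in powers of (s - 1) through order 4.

35*(s - 1)^4/128 - 5*(s - 1)^3/16 + 3*(s - 1)^2/8 - (s - 1)/2 + 1

F(1) = 1
F′(1) = -1/2
F′′(1) = 3/4
F′′′(1) = -15/8
F^(4)(1) = 105/16
The Taylor polynomial is Σ F^(k)(1)/k! · (s - 1)^k.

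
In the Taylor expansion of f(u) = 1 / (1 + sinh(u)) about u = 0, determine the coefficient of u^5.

Use the geometric series for the reciprocal, then substitute.
f(0) = 1
f′(0) = -1
f′′(0) = 2
f′′′(0) = -7
f^(4)(0) = 32
f^(5)(0) = -181
The Taylor polynomial is Σ f^(k)(0)/k! · u^k.

-181/120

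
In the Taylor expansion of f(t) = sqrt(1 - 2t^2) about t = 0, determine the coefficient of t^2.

f(0) = 1
f′(0) = 0
f′′(0) = -2
So c_2 = f′′(0)/2! = -1.

-1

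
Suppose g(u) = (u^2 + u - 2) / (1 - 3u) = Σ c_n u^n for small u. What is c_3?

-42

Distribute the polynomial across the series and collect like powers.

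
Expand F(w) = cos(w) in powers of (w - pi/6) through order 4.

F(pi/6) = sqrt(3)/2
F′(pi/6) = -1/2
F′′(pi/6) = -sqrt(3)/2
F′′′(pi/6) = 1/2
F^(4)(pi/6) = sqrt(3)/2
Dividing each by k! gives the coefficients c_0, ..., c_4.

sqrt(3)*(w - pi/6)^4/48 + (w - pi/6)^3/12 - sqrt(3)*(w - pi/6)^2/4 - (w - pi/6)/2 + sqrt(3)/2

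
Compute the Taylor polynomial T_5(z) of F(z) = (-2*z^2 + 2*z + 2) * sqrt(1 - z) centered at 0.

Multiply each power in the prefactor through the base expansion.
[z^0] = 2;  [z^1] = 1;  [z^2] = -13/4;  [z^3] = 5/8;  [z^4] = 3/64;  [z^5] = -1/128.

-z^5/128 + 3*z^4/64 + 5*z^3/8 - 13*z^2/4 + z + 2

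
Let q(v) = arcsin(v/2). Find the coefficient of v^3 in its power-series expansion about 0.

1/48

q(0) = 0
q′(0) = 1/2
q′′(0) = 0
q′′′(0) = 1/8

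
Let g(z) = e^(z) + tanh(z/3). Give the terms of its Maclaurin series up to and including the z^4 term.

z^4/24 + 25*z^3/162 + z^2/2 + 4*z/3 + 1

Combine the two series term by term.
g(0) = 1
g′(0) = 4/3
g′′(0) = 1
g′′′(0) = 25/27
g^(4)(0) = 1
Dividing each by k! gives the coefficients c_0, ..., c_4.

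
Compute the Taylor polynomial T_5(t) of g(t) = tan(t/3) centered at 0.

2*t^5/3645 + t^3/81 + t/3

Use the known series and substitute for the argument.
g(0) = 0
g′(0) = 1/3
g′′(0) = 0
g′′′(0) = 2/27
g^(4)(0) = 0
g^(5)(0) = 16/243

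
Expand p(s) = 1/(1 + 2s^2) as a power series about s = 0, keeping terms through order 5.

Differentiate repeatedly and evaluate at the center.
p(0) = 1
p′(0) = 0
p′′(0) = -4
p′′′(0) = 0
p^(4)(0) = 96
p^(5)(0) = 0
Then c_k = p^(k)(0)/k! gives each Taylor coefficient.

4*s^4 - 2*s^2 + 1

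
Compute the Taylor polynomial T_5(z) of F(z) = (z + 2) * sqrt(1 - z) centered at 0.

-3*z^5/32 - 9*z^4/64 - z^3/4 - 3*z^2/4 + 2

Distribute the polynomial across the series and collect like powers.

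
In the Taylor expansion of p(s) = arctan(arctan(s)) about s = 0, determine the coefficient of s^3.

Compose series: expand the inner function first, then feed it into the outer expansion.
p(0) = 0
p′(0) = 1
p′′(0) = 0
p′′′(0) = -4
So c_3 = p′′′(0)/3! = -2/3.

-2/3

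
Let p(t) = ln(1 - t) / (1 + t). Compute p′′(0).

Take the Cauchy product of the two expansions.
From the series, [t^2] p = 1/2; multiply by 2! = 2 to get 1.

1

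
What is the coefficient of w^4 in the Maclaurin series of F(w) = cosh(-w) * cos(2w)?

-7/24

Write out both Maclaurin series and multiply, keeping only the needed powers.
F(0) = 1
F′(0) = 0
F′′(0) = -3
F′′′(0) = 0
F^(4)(0) = -7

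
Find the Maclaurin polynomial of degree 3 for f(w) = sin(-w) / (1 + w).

Multiply the two series term by term and collect like powers.
f(0) = 0
f′(0) = -1
f′′(0) = 2
f′′′(0) = -5

-5*w^3/6 + w^2 - w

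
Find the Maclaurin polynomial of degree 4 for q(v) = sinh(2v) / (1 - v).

Write out both Maclaurin series and multiply, keeping only the needed powers.
q(0) = 0
q′(0) = 2
q′′(0) = 4
q′′′(0) = 20
q^(4)(0) = 80

10*v^4/3 + 10*v^3/3 + 2*v^2 + 2*v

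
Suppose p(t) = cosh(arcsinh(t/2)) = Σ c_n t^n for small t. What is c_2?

1/8

Let u equal the inner series; expand the outer function in u and truncate.
p(0) = 1
p′(0) = 0
p′′(0) = 1/4
So c_2 = p′′(0)/2! = 1/8.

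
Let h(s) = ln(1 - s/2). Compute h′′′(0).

Apply the Taylor formula c_k = f^(k)(a)/k!.
From the series, [s^3] h = -1/24; multiply by 3! = 6 to get -1/4.

-1/4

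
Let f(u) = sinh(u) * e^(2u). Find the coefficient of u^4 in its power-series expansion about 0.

5/3

Expand each factor separately, then convolve coefficients.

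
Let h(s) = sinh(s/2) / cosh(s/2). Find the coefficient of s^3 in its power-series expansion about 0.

Divide the numerator series by the denominator series (power-series long division).

-1/24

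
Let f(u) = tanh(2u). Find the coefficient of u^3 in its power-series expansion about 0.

-8/3

f(0) = 0
f′(0) = 2
f′′(0) = 0
f′′′(0) = -16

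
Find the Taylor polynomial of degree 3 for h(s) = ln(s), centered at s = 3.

(s - 3)^3/81 - (s - 3)^2/18 + (s - 3)/3 + ln(3)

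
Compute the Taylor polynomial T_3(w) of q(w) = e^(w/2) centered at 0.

w^3/48 + w^2/8 + w/2 + 1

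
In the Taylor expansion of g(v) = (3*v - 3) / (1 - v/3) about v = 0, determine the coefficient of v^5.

Distribute the polynomial across the series and collect like powers.
So c_5 = g^(5)(0)/5! = 2/81.

2/81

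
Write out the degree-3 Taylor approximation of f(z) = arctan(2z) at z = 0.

[z^0] = 0;  [z^1] = 2;  [z^2] = 0;  [z^3] = -8/3.

-8*z^3/3 + 2*z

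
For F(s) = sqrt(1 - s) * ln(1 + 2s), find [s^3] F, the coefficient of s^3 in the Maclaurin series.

41/12

Write out both Maclaurin series and multiply, keeping only the needed powers.
F(0) = 0
F′(0) = 2
F′′(0) = -6
F′′′(0) = 41/2
The Taylor polynomial is Σ F^(k)(0)/k! · s^k.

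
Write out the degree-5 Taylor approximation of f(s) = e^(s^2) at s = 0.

s^4/2 + s^2 + 1

Compute the successive derivatives at the expansion point and divide by k!.
f(0) = 1
f′(0) = 0
f′′(0) = 2
f′′′(0) = 0
f^(4)(0) = 12
f^(5)(0) = 0
Then c_k = f^(k)(0)/k! gives each Taylor coefficient.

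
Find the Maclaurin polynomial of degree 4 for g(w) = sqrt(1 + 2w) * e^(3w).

Expand each factor separately, then convolve coefficients.

13*w^4/2 + 8*w^3 + 7*w^2 + 4*w + 1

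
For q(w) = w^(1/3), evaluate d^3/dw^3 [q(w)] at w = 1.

10/27

Apply the Taylor formula c_k = f^(k)(a)/k!.
The coefficient of (w - 1)^3 in the expansion is 5/81, so q′′′(1) = 3! * (5/81) = 10/27.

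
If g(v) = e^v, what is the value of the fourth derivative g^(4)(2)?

e^(2)

Compute the successive derivatives at the expansion point and divide by k!.
From the series, [(v - 2)^4] g = e^(2)/24; multiply by 4! = 24 to get e^(2).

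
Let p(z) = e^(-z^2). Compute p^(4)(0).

12

The coefficient of z^4 in the expansion is 1/2, so p^(4)(0) = 4! * (1/2) = 12.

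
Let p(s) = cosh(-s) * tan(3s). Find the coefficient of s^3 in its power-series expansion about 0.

21/2

Multiply the two series term by term and collect like powers.
p(0) = 0
p′(0) = 3
p′′(0) = 0
p′′′(0) = 63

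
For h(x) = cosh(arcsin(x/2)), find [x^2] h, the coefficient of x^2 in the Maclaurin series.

Substitute the inner expansion into the outer series and collect powers.
h(0) = 1
h′(0) = 0
h′′(0) = 1/4
So c_2 = h′′(0)/2! = 1/8.

1/8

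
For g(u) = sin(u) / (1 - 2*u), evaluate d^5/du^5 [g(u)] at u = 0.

1841

Multiply the numerator's expansion by the denominator's geometric series.
The coefficient of u^5 in the expansion is 1841/120, so g^(5)(0) = 5! * (1841/120) = 1841.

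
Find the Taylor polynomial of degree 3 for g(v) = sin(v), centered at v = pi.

(v - pi)^3/6 - (v - pi)

Differentiate repeatedly and evaluate at the center.
g(pi) = 0
g′(pi) = -1
g′′(pi) = 0
g′′′(pi) = 1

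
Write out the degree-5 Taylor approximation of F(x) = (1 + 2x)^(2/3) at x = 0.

[x^0] = 1;  [x^1] = 4/3;  [x^2] = -4/9;  [x^3] = 32/81;  [x^4] = -112/243;  [x^5] = 448/729.

448*x^5/729 - 112*x^4/243 + 32*x^3/81 - 4*x^2/9 + 4*x/3 + 1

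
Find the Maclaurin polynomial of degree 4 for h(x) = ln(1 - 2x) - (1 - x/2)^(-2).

-69*x^4/16 - 19*x^3/6 - 11*x^2/4 - 3*x - 1

Expand each term separately and add.
[x^0] = -1;  [x^1] = -3;  [x^2] = -11/4;  [x^3] = -19/6;  [x^4] = -69/16.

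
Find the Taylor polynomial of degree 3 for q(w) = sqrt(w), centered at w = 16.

q(16) = 4
q′(16) = 1/8
q′′(16) = -1/256
q′′′(16) = 3/8192
Dividing each by k! gives the coefficients c_0, ..., c_3.

(w - 16)^3/16384 - (w - 16)^2/512 + (w - 16)/8 + 4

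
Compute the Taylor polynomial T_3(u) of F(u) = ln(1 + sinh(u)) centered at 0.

u^3/2 - u^2/2 + u

Let u equal the inner series; expand the outer function in u and truncate.
F(0) = 0
F′(0) = 1
F′′(0) = -1
F′′′(0) = 3
Then c_k = F^(k)(0)/k! gives each Taylor coefficient.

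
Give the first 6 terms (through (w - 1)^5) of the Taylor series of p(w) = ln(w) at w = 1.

p(1) = 0
p′(1) = 1
p′′(1) = -1
p′′′(1) = 2
p^(4)(1) = -6
p^(5)(1) = 24

(w - 1)^5/5 - (w - 1)^4/4 + (w - 1)^3/3 - (w - 1)^2/2 + (w - 1)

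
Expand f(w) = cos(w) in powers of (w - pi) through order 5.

Use the known series and substitute for the argument.

-(w - pi)^4/24 + (w - pi)^2/2 - 1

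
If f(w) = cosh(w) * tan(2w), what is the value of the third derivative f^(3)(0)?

22

Take the Cauchy product of the two expansions.
The coefficient of w^3 in the expansion is 11/3, so f′′′(0) = 3! * (11/3) = 22.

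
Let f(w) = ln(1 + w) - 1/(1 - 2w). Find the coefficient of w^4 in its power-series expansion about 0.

-65/4

Expand each term separately and add.
So c_4 = f^(4)(0)/4! = -65/4.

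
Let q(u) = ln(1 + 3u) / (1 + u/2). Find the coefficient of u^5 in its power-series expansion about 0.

Take the Cauchy product of the two expansions.
q(0) = 0
q′(0) = 3
q′′(0) = -12
q′′′(0) = 72
q^(4)(0) = -630
q^(5)(0) = 7407

2469/40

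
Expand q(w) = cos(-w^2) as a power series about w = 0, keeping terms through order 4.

1 - w^4/2

Compute the successive derivatives at the expansion point and divide by k!.
q(0) = 1
q′(0) = 0
q′′(0) = 0
q′′′(0) = 0
q^(4)(0) = -12
Then c_k = q^(k)(0)/k! gives each Taylor coefficient.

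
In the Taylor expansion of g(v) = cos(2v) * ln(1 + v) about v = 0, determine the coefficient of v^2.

Multiply the two series term by term and collect like powers.
g(0) = 0
g′(0) = 1
g′′(0) = -1

-1/2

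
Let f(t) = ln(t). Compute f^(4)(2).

From the series, [(t - 2)^4] f = -1/64; multiply by 4! = 24 to get -3/8.

-3/8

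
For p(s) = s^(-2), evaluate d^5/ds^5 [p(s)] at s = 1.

-720

From the series, [(s - 1)^5] p = -6; multiply by 5! = 120 to get -720.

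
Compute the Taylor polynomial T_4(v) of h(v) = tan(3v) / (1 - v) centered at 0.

12*v^4 + 12*v^3 + 3*v^2 + 3*v

Write out both Maclaurin series and multiply, keeping only the needed powers.
h(0) = 0
h′(0) = 3
h′′(0) = 6
h′′′(0) = 72
h^(4)(0) = 288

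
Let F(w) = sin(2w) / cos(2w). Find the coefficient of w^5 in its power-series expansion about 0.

64/15

Divide the numerator series by the denominator series (power-series long division).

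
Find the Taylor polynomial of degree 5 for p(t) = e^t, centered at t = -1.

(t + 1)^5*e^(-1)/120 + (t + 1)^4*e^(-1)/24 + (t + 1)^3*e^(-1)/6 + (t + 1)^2*e^(-1)/2 + (t + 1)*e^(-1) + e^(-1)

Compute the successive derivatives at the expansion point and divide by k!.
p(-1) = e^(-1)
p′(-1) = e^(-1)
p′′(-1) = e^(-1)
p′′′(-1) = e^(-1)
p^(4)(-1) = e^(-1)
p^(5)(-1) = e^(-1)
Then c_k = p^(k)(-1)/k! gives each Taylor coefficient.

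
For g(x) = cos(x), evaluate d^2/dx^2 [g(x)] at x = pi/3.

-1/2

The coefficient of (x - pi/3)^2 in the expansion is -1/4, so g′′(pi/3) = 2! * (-1/4) = -1/2.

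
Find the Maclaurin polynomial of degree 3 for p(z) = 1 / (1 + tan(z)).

Use the geometric series for the reciprocal, then substitute.
[z^0] = 1;  [z^1] = -1;  [z^2] = 1;  [z^3] = -4/3.

-4*z^3/3 + z^2 - z + 1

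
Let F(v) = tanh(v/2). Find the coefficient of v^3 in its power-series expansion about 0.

-1/24

Compute the successive derivatives at the expansion point and divide by k!.
F(0) = 0
F′(0) = 1/2
F′′(0) = 0
F′′′(0) = -1/4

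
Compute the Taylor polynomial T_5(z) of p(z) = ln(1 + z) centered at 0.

p(0) = 0
p′(0) = 1
p′′(0) = -1
p′′′(0) = 2
p^(4)(0) = -6
p^(5)(0) = 24

z^5/5 - z^4/4 + z^3/3 - z^2/2 + z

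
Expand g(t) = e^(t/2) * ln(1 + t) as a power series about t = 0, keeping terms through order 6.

-53*t^6/576 + 209*t^5/1920 - t^4/8 + 5*t^3/24 + t

Write out both Maclaurin series and multiply, keeping only the needed powers.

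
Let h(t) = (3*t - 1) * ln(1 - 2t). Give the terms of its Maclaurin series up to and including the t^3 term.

Shift and add copies of the series according to the polynomial's terms.
h(0) = 0
h′(0) = 2
h′′(0) = -8
h′′′(0) = -20
Dividing each by k! gives the coefficients c_0, ..., c_3.

-10*t^3/3 - 4*t^2 + 2*t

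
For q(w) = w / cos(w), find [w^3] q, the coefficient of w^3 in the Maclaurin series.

1/2

Write the quotient as an unknown series and match coefficients against numerator = denominator · series.
q(0) = 0
q′(0) = 1
q′′(0) = 0
q′′′(0) = 3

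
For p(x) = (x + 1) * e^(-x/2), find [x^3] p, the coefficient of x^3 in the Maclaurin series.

5/48

Shift and add copies of the series according to the polynomial's terms.
p(0) = 1
p′(0) = 1/2
p′′(0) = -3/4
p′′′(0) = 5/8
So c_3 = p′′′(0)/3! = 5/48.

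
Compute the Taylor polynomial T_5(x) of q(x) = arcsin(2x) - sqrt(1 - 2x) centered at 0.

131*x^5/40 + 5*x^4/8 + 11*x^3/6 + x^2/2 + 3*x - 1

Combine the two series term by term.
q(0) = -1
q′(0) = 3
q′′(0) = 1
q′′′(0) = 11
q^(4)(0) = 15
q^(5)(0) = 393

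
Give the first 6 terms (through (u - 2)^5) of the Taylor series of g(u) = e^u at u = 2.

(u - 2)^5*e^(2)/120 + (u - 2)^4*e^(2)/24 + (u - 2)^3*e^(2)/6 + (u - 2)^2*e^(2)/2 + (u - 2)*e^(2) + e^(2)

Apply the Taylor formula c_k = f^(k)(a)/k!.
g(2) = e^(2)
g′(2) = e^(2)
g′′(2) = e^(2)
g′′′(2) = e^(2)
g^(4)(2) = e^(2)
g^(5)(2) = e^(2)
Then c_k = g^(k)(2)/k! gives each Taylor coefficient.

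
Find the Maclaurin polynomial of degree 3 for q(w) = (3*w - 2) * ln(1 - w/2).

-7*w^3/24 - 5*w^2/4 + w

Distribute the polynomial across the series and collect like powers.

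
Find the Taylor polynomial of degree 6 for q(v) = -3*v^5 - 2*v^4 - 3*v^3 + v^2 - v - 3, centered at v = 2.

Apply the Taylor formula c_k = f^(k)(a)/k!.
[(v - 2)^0] = -153;  [(v - 2)^1] = -337;  [(v - 2)^2] = -305;  [(v - 2)^3] = -139;  [(v - 2)^4] = -32;  [(v - 2)^5] = -3;  [(v - 2)^6] = 0.

-3*(v - 2)^5 - 32*(v - 2)^4 - 139*(v - 2)^3 - 305*(v - 2)^2 - 337*(v - 2) - 153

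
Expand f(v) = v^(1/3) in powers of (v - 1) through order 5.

22*(v - 1)^5/729 - 10*(v - 1)^4/243 + 5*(v - 1)^3/81 - (v - 1)^2/9 + (v - 1)/3 + 1

f(1) = 1
f′(1) = 1/3
f′′(1) = -2/9
f′′′(1) = 10/27
f^(4)(1) = -80/81
f^(5)(1) = 880/243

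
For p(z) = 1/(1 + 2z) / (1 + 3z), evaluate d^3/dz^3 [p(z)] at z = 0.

Multiply the two series term by term and collect like powers.
The coefficient of z^3 in the expansion is -65, so p′′′(0) = 3! * (-65) = -390.

-390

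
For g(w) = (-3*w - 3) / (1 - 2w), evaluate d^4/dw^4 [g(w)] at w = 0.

-1728

Distribute the polynomial across the series and collect like powers.
The coefficient of w^4 in the expansion is -72, so g^(4)(0) = 4! * (-72) = -1728.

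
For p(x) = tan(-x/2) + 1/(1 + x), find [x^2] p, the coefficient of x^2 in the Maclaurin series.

1

Expand each term separately and add.
p(0) = 1
p′(0) = -3/2
p′′(0) = 2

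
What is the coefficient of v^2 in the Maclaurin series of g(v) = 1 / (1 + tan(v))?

1

Expand as Σ (-1)^k u^k with u equal to the inner function's series.
So c_2 = g′′(0)/2! = 1.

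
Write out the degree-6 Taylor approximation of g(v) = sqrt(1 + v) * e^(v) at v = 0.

-89*v^6/46080 + 107*v^5/3840 + 11*v^4/128 + 17*v^3/48 + 7*v^2/8 + 3*v/2 + 1

Take the Cauchy product of the two expansions.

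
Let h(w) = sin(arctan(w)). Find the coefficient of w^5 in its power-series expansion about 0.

3/8

Plug the Maclaurin series of the inner function into that of the outer and collect terms.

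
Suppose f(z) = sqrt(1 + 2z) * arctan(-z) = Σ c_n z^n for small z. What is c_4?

Expand each factor separately, then convolve coefficients.
[z^0] = 0;  [z^1] = -1;  [z^2] = -1;  [z^3] = 5/6;  [z^4] = -1/6.

-1/6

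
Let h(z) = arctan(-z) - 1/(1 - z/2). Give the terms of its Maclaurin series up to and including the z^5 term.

-37*z^5/160 - z^4/16 + 5*z^3/24 - z^2/4 - 3*z/2 - 1

Add the two expansions coefficient-wise.
[z^0] = -1;  [z^1] = -3/2;  [z^2] = -1/4;  [z^3] = 5/24;  [z^4] = -1/16;  [z^5] = -37/160.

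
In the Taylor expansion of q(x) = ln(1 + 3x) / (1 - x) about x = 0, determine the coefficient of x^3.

Multiply the two series term by term and collect like powers.
q(0) = 0
q′(0) = 3
q′′(0) = -3
q′′′(0) = 45
So c_3 = q′′′(0)/3! = 15/2.

15/2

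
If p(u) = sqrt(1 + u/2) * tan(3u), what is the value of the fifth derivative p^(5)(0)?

Expand each factor separately, then convolve coefficients.
The coefficient of u^5 in the expansion is 328821/10240, so p^(5)(0) = 5! * (328821/10240) = 986463/256.

986463/256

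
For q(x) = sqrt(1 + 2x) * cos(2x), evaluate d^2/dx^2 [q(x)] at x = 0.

Take the Cauchy product of the two expansions.
The coefficient of x^2 in the expansion is -5/2, so q′′(0) = 2! * (-5/2) = -5.

-5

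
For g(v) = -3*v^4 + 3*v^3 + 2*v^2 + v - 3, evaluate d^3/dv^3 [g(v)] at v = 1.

Apply the Taylor formula c_k = f^(k)(a)/k!.
The coefficient of (v - 1)^3 in the expansion is -9, so g′′′(1) = 3! * (-9) = -54.

-54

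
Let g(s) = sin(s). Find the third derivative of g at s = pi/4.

-sqrt(2)/2

The coefficient of (s - pi/4)^3 in the expansion is -sqrt(2)/12, so g′′′(pi/4) = 3! * (-sqrt(2)/12) = -sqrt(2)/2.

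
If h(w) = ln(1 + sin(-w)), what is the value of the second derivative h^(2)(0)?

-1

Plug the Maclaurin series of the inner function into that of the outer and collect terms.
From the series, [w^2] h = -1/2; multiply by 2! = 2 to get -1.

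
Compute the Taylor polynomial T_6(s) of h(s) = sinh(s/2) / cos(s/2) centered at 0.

3*s^5/320 + s^3/12 + s/2

Invert the denominator's series and multiply.
[s^0] = 0;  [s^1] = 1/2;  [s^2] = 0;  [s^3] = 1/12;  [s^4] = 0;  [s^5] = 3/320;  [s^6] = 0.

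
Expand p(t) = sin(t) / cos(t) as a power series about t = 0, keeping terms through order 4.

t^3/3 + t

Write the quotient as an unknown series and match coefficients against numerator = denominator · series.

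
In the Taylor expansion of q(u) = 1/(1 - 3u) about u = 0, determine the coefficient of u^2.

q(0) = 1
q′(0) = 3
q′′(0) = 18
So c_2 = q′′(0)/2! = 9.

9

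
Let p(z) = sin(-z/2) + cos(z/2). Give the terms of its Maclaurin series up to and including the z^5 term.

Add the two expansions coefficient-wise.
p(0) = 1
p′(0) = -1/2
p′′(0) = -1/4
p′′′(0) = 1/8
p^(4)(0) = 1/16
p^(5)(0) = -1/32
The Taylor polynomial is Σ p^(k)(0)/k! · z^k.

-z^5/3840 + z^4/384 + z^3/48 - z^2/8 - z/2 + 1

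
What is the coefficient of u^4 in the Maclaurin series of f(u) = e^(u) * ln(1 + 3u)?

-13

Multiply the two series term by term and collect like powers.
[u^0] = 0;  [u^1] = 3;  [u^2] = -3/2;  [u^3] = 6;  [u^4] = -13.
So c_4 = f^(4)(0)/4! = -13.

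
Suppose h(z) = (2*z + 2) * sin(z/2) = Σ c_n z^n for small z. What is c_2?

Distribute the polynomial across the series and collect like powers.
[z^0] = 0;  [z^1] = 1;  [z^2] = 1.

1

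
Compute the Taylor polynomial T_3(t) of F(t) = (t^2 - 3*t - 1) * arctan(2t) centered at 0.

14*t^3/3 - 6*t^2 - 2*t

Multiply each power in the prefactor through the base expansion.
[t^0] = 0;  [t^1] = -2;  [t^2] = -6;  [t^3] = 14/3.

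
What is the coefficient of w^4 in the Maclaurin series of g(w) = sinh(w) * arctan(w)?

-1/6

Multiply the two series term by term and collect like powers.
[w^0] = 0;  [w^1] = 0;  [w^2] = 1;  [w^3] = 0;  [w^4] = -1/6.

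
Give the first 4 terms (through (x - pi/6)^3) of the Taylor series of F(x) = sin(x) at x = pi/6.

Use the known series and substitute for the argument.
F(pi/6) = 1/2
F′(pi/6) = sqrt(3)/2
F′′(pi/6) = -1/2
F′′′(pi/6) = -sqrt(3)/2
Then c_k = F^(k)(pi/6)/k! gives each Taylor coefficient.

-sqrt(3)*(x - pi/6)^3/12 - (x - pi/6)^2/4 + sqrt(3)*(x - pi/6)/2 + 1/2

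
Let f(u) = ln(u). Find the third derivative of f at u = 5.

2/125

Differentiate repeatedly and evaluate at the center.
The coefficient of (u - 5)^3 in the expansion is 1/375, so f′′′(5) = 3! * (1/375) = 2/125.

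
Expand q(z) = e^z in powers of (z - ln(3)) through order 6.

(z - ln(3))^6/240 + (z - ln(3))^5/40 + (z - ln(3))^4/8 + (z - ln(3))^3/2 + 3*(z - ln(3))^2/2 + 3*(z - ln(3)) + 3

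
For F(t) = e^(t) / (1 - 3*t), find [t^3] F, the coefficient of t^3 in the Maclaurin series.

113/3

Expand 1/(denominator) as a geometric series and multiply by the numerator's series.
F(0) = 1
F′(0) = 4
F′′(0) = 25
F′′′(0) = 226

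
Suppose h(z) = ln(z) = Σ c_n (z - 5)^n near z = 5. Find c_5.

1/15625

[(z - 5)^0] = ln(5);  [(z - 5)^1] = 1/5;  [(z - 5)^2] = -1/50;  [(z - 5)^3] = 1/375;  [(z - 5)^4] = -1/2500;  [(z - 5)^5] = 1/15625.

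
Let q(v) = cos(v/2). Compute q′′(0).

Apply the Taylor formula c_k = f^(k)(a)/k!.
From the series, [v^2] q = -1/8; multiply by 2! = 2 to get -1/4.

-1/4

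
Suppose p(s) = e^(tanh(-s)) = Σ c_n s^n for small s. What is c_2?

Compose series: expand the inner function first, then feed it into the outer expansion.
So c_2 = p′′(0)/2! = 1/2.

1/2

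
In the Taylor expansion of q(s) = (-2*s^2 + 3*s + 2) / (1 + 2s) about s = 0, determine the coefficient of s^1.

-1

Shift and add copies of the series according to the polynomial's terms.
[s^0] = 2;  [s^1] = -1.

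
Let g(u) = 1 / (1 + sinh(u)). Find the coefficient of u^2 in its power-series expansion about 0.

1

Expand as Σ (-1)^k u^k with u equal to the inner function's series.
[u^0] = 1;  [u^1] = -1;  [u^2] = 1.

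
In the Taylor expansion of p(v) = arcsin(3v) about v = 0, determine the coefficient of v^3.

9/2

Compute the successive derivatives at the expansion point and divide by k!.
p(0) = 0
p′(0) = 3
p′′(0) = 0
p′′′(0) = 27
The Taylor polynomial is Σ p^(k)(0)/k! · v^k.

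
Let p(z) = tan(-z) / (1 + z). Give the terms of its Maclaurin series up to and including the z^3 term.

-4*z^3/3 + z^2 - z

Multiply the two series term by term and collect like powers.
p(0) = 0
p′(0) = -1
p′′(0) = 2
p′′′(0) = -8
The Taylor polynomial is Σ p^(k)(0)/k! · z^k.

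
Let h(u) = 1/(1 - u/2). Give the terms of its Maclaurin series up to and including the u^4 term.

Compute the successive derivatives at the expansion point and divide by k!.

u^4/16 + u^3/8 + u^2/4 + u/2 + 1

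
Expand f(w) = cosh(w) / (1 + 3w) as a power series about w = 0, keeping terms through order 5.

Write out both Maclaurin series and multiply, keeping only the needed powers.
f(0) = 1
f′(0) = -3
f′′(0) = 19
f′′′(0) = -171
f^(4)(0) = 2053
f^(5)(0) = -30795

-2053*w^5/8 + 2053*w^4/24 - 57*w^3/2 + 19*w^2/2 - 3*w + 1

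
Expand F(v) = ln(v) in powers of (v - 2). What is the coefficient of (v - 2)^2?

[(v - 2)^0] = ln(2);  [(v - 2)^1] = 1/2;  [(v - 2)^2] = -1/8.
So c_2 = F′′(2)/2! = -1/8.

-1/8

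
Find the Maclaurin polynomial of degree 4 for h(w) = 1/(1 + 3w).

Differentiate repeatedly and evaluate at the center.
h(0) = 1
h′(0) = -3
h′′(0) = 18
h′′′(0) = -162
h^(4)(0) = 1944
Then c_k = h^(k)(0)/k! gives each Taylor coefficient.

81*w^4 - 27*w^3 + 9*w^2 - 3*w + 1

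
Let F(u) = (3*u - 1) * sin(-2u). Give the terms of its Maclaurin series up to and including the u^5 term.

4*u^5/15 + 4*u^4 - 4*u^3/3 - 6*u^2 + 2*u

Multiply each power in the prefactor through the base expansion.
F(0) = 0
F′(0) = 2
F′′(0) = -12
F′′′(0) = -8
F^(4)(0) = 96
F^(5)(0) = 32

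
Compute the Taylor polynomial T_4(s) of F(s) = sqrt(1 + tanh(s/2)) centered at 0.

17*s^4/6144 - 5*s^3/384 - s^2/32 + s/4 + 1

Plug the Maclaurin series of the inner function into that of the outer and collect terms.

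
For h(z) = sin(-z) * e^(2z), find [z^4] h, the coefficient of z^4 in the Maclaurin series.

-1

Expand each factor separately, then convolve coefficients.
h(0) = 0
h′(0) = -1
h′′(0) = -4
h′′′(0) = -11
h^(4)(0) = -24
Then c_k = h^(k)(0)/k! gives each Taylor coefficient.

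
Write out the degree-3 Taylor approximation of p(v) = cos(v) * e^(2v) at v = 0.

v^3/3 + 3*v^2/2 + 2*v + 1

Take the Cauchy product of the two expansions.
p(0) = 1
p′(0) = 2
p′′(0) = 3
p′′′(0) = 2
Then c_k = p^(k)(0)/k! gives each Taylor coefficient.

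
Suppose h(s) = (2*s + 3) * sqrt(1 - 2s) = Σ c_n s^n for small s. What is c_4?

Multiply each power in the prefactor through the base expansion.
h(0) = 3
h′(0) = -1
h′′(0) = -7
h′′′(0) = -15
h^(4)(0) = -69
Then c_k = h^(k)(0)/k! gives each Taylor coefficient.

-23/8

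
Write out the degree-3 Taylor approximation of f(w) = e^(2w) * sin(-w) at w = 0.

Multiply the two series term by term and collect like powers.
f(0) = 0
f′(0) = -1
f′′(0) = -4
f′′′(0) = -11

-11*w^3/6 - 2*w^2 - w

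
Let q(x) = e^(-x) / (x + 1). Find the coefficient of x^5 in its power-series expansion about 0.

-163/60

Multiply the numerator's expansion by the denominator's geometric series.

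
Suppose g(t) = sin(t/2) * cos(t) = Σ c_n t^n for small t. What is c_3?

-13/48

Multiply the two series term by term and collect like powers.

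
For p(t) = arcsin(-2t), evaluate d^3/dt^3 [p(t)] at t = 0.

-8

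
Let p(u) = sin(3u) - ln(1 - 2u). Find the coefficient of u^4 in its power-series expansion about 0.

4

Combine the two series term by term.
p(0) = 0
p′(0) = 5
p′′(0) = 4
p′′′(0) = -11
p^(4)(0) = 96
So c_4 = p^(4)(0)/4! = 4.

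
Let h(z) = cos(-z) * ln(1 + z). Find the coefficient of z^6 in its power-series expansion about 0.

Write out both Maclaurin series and multiply, keeping only the needed powers.
[z^0] = 0;  [z^1] = 1;  [z^2] = -1/2;  [z^3] = -1/6;  [z^4] = 0;  [z^5] = 3/40;  [z^6] = -1/16.

-1/16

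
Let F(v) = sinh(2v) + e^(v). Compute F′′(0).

Add the two expansions coefficient-wise.
From the series, [v^2] F = 1/2; multiply by 2! = 2 to get 1.

1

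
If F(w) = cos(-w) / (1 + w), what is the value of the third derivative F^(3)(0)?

Expand each factor separately, then convolve coefficients.
From the series, [w^3] F = -1/2; multiply by 3! = 6 to get -3.

-3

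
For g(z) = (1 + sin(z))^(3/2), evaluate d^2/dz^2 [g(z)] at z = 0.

Substitute the inner expansion into the outer series and collect powers.
The coefficient of z^2 in the expansion is 3/8, so g′′(0) = 2! * (3/8) = 3/4.

3/4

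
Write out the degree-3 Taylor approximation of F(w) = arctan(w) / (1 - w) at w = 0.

Use 1/(1 - r) = Σ r^k on the denominator, then take the Cauchy product.

2*w^3/3 + w^2 + w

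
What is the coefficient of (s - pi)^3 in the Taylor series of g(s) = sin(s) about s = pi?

g(pi) = 0
g′(pi) = -1
g′′(pi) = 0
g′′′(pi) = 1

1/6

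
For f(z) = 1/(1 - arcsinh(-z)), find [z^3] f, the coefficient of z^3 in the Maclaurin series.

-5/6

Substitute the inner expansion into the outer series and collect powers.
[z^0] = 1;  [z^1] = -1;  [z^2] = 1;  [z^3] = -5/6.
So c_3 = f′′′(0)/3! = -5/6.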